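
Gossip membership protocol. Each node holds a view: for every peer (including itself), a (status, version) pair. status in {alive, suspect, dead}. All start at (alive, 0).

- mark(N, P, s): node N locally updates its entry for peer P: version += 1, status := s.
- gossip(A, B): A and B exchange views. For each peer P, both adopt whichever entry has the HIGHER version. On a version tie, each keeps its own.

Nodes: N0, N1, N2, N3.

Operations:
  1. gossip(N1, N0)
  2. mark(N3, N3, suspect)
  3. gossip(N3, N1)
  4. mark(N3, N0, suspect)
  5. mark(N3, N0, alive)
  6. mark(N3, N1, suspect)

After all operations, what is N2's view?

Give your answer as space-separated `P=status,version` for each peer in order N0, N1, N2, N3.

Op 1: gossip N1<->N0 -> N1.N0=(alive,v0) N1.N1=(alive,v0) N1.N2=(alive,v0) N1.N3=(alive,v0) | N0.N0=(alive,v0) N0.N1=(alive,v0) N0.N2=(alive,v0) N0.N3=(alive,v0)
Op 2: N3 marks N3=suspect -> (suspect,v1)
Op 3: gossip N3<->N1 -> N3.N0=(alive,v0) N3.N1=(alive,v0) N3.N2=(alive,v0) N3.N3=(suspect,v1) | N1.N0=(alive,v0) N1.N1=(alive,v0) N1.N2=(alive,v0) N1.N3=(suspect,v1)
Op 4: N3 marks N0=suspect -> (suspect,v1)
Op 5: N3 marks N0=alive -> (alive,v2)
Op 6: N3 marks N1=suspect -> (suspect,v1)

Answer: N0=alive,0 N1=alive,0 N2=alive,0 N3=alive,0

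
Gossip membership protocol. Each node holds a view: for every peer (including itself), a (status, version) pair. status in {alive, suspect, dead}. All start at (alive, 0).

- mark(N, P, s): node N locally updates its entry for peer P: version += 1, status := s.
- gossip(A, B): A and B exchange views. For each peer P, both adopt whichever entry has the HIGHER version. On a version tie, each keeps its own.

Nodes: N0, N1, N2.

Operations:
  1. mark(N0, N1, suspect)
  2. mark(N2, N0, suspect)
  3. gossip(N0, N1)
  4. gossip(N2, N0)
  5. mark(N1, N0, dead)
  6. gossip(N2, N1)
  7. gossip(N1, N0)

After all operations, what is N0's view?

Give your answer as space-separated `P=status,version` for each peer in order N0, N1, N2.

Op 1: N0 marks N1=suspect -> (suspect,v1)
Op 2: N2 marks N0=suspect -> (suspect,v1)
Op 3: gossip N0<->N1 -> N0.N0=(alive,v0) N0.N1=(suspect,v1) N0.N2=(alive,v0) | N1.N0=(alive,v0) N1.N1=(suspect,v1) N1.N2=(alive,v0)
Op 4: gossip N2<->N0 -> N2.N0=(suspect,v1) N2.N1=(suspect,v1) N2.N2=(alive,v0) | N0.N0=(suspect,v1) N0.N1=(suspect,v1) N0.N2=(alive,v0)
Op 5: N1 marks N0=dead -> (dead,v1)
Op 6: gossip N2<->N1 -> N2.N0=(suspect,v1) N2.N1=(suspect,v1) N2.N2=(alive,v0) | N1.N0=(dead,v1) N1.N1=(suspect,v1) N1.N2=(alive,v0)
Op 7: gossip N1<->N0 -> N1.N0=(dead,v1) N1.N1=(suspect,v1) N1.N2=(alive,v0) | N0.N0=(suspect,v1) N0.N1=(suspect,v1) N0.N2=(alive,v0)

Answer: N0=suspect,1 N1=suspect,1 N2=alive,0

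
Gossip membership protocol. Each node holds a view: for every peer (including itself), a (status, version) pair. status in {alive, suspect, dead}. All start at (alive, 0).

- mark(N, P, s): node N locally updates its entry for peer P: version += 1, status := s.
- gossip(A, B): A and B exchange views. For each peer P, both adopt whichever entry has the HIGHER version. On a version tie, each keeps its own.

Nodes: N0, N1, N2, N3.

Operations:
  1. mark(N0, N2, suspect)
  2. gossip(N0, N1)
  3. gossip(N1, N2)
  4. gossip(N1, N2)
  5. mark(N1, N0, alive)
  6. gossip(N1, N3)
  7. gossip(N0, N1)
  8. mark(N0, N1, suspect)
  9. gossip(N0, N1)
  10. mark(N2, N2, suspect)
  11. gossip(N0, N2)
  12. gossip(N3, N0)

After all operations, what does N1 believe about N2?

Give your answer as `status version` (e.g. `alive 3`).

Op 1: N0 marks N2=suspect -> (suspect,v1)
Op 2: gossip N0<->N1 -> N0.N0=(alive,v0) N0.N1=(alive,v0) N0.N2=(suspect,v1) N0.N3=(alive,v0) | N1.N0=(alive,v0) N1.N1=(alive,v0) N1.N2=(suspect,v1) N1.N3=(alive,v0)
Op 3: gossip N1<->N2 -> N1.N0=(alive,v0) N1.N1=(alive,v0) N1.N2=(suspect,v1) N1.N3=(alive,v0) | N2.N0=(alive,v0) N2.N1=(alive,v0) N2.N2=(suspect,v1) N2.N3=(alive,v0)
Op 4: gossip N1<->N2 -> N1.N0=(alive,v0) N1.N1=(alive,v0) N1.N2=(suspect,v1) N1.N3=(alive,v0) | N2.N0=(alive,v0) N2.N1=(alive,v0) N2.N2=(suspect,v1) N2.N3=(alive,v0)
Op 5: N1 marks N0=alive -> (alive,v1)
Op 6: gossip N1<->N3 -> N1.N0=(alive,v1) N1.N1=(alive,v0) N1.N2=(suspect,v1) N1.N3=(alive,v0) | N3.N0=(alive,v1) N3.N1=(alive,v0) N3.N2=(suspect,v1) N3.N3=(alive,v0)
Op 7: gossip N0<->N1 -> N0.N0=(alive,v1) N0.N1=(alive,v0) N0.N2=(suspect,v1) N0.N3=(alive,v0) | N1.N0=(alive,v1) N1.N1=(alive,v0) N1.N2=(suspect,v1) N1.N3=(alive,v0)
Op 8: N0 marks N1=suspect -> (suspect,v1)
Op 9: gossip N0<->N1 -> N0.N0=(alive,v1) N0.N1=(suspect,v1) N0.N2=(suspect,v1) N0.N3=(alive,v0) | N1.N0=(alive,v1) N1.N1=(suspect,v1) N1.N2=(suspect,v1) N1.N3=(alive,v0)
Op 10: N2 marks N2=suspect -> (suspect,v2)
Op 11: gossip N0<->N2 -> N0.N0=(alive,v1) N0.N1=(suspect,v1) N0.N2=(suspect,v2) N0.N3=(alive,v0) | N2.N0=(alive,v1) N2.N1=(suspect,v1) N2.N2=(suspect,v2) N2.N3=(alive,v0)
Op 12: gossip N3<->N0 -> N3.N0=(alive,v1) N3.N1=(suspect,v1) N3.N2=(suspect,v2) N3.N3=(alive,v0) | N0.N0=(alive,v1) N0.N1=(suspect,v1) N0.N2=(suspect,v2) N0.N3=(alive,v0)

Answer: suspect 1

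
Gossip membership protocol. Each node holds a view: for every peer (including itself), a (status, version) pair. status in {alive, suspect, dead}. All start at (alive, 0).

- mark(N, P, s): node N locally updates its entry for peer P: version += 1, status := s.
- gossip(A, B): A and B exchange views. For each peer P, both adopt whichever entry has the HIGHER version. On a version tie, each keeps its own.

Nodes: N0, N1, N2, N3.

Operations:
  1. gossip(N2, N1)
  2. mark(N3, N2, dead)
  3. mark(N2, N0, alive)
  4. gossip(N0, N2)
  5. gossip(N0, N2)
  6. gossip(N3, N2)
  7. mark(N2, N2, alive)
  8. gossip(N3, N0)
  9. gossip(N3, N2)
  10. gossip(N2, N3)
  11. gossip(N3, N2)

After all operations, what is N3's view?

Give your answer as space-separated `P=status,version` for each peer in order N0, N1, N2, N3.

Op 1: gossip N2<->N1 -> N2.N0=(alive,v0) N2.N1=(alive,v0) N2.N2=(alive,v0) N2.N3=(alive,v0) | N1.N0=(alive,v0) N1.N1=(alive,v0) N1.N2=(alive,v0) N1.N3=(alive,v0)
Op 2: N3 marks N2=dead -> (dead,v1)
Op 3: N2 marks N0=alive -> (alive,v1)
Op 4: gossip N0<->N2 -> N0.N0=(alive,v1) N0.N1=(alive,v0) N0.N2=(alive,v0) N0.N3=(alive,v0) | N2.N0=(alive,v1) N2.N1=(alive,v0) N2.N2=(alive,v0) N2.N3=(alive,v0)
Op 5: gossip N0<->N2 -> N0.N0=(alive,v1) N0.N1=(alive,v0) N0.N2=(alive,v0) N0.N3=(alive,v0) | N2.N0=(alive,v1) N2.N1=(alive,v0) N2.N2=(alive,v0) N2.N3=(alive,v0)
Op 6: gossip N3<->N2 -> N3.N0=(alive,v1) N3.N1=(alive,v0) N3.N2=(dead,v1) N3.N3=(alive,v0) | N2.N0=(alive,v1) N2.N1=(alive,v0) N2.N2=(dead,v1) N2.N3=(alive,v0)
Op 7: N2 marks N2=alive -> (alive,v2)
Op 8: gossip N3<->N0 -> N3.N0=(alive,v1) N3.N1=(alive,v0) N3.N2=(dead,v1) N3.N3=(alive,v0) | N0.N0=(alive,v1) N0.N1=(alive,v0) N0.N2=(dead,v1) N0.N3=(alive,v0)
Op 9: gossip N3<->N2 -> N3.N0=(alive,v1) N3.N1=(alive,v0) N3.N2=(alive,v2) N3.N3=(alive,v0) | N2.N0=(alive,v1) N2.N1=(alive,v0) N2.N2=(alive,v2) N2.N3=(alive,v0)
Op 10: gossip N2<->N3 -> N2.N0=(alive,v1) N2.N1=(alive,v0) N2.N2=(alive,v2) N2.N3=(alive,v0) | N3.N0=(alive,v1) N3.N1=(alive,v0) N3.N2=(alive,v2) N3.N3=(alive,v0)
Op 11: gossip N3<->N2 -> N3.N0=(alive,v1) N3.N1=(alive,v0) N3.N2=(alive,v2) N3.N3=(alive,v0) | N2.N0=(alive,v1) N2.N1=(alive,v0) N2.N2=(alive,v2) N2.N3=(alive,v0)

Answer: N0=alive,1 N1=alive,0 N2=alive,2 N3=alive,0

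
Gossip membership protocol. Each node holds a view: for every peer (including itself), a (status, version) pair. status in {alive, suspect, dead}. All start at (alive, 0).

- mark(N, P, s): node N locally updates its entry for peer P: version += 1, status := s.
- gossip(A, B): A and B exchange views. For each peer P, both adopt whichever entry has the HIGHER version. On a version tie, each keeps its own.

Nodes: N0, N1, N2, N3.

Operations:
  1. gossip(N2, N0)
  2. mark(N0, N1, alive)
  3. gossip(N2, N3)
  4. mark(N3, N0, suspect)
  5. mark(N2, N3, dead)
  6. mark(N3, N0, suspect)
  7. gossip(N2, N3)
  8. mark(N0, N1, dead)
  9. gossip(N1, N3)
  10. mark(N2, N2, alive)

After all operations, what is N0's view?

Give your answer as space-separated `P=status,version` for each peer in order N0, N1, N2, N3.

Op 1: gossip N2<->N0 -> N2.N0=(alive,v0) N2.N1=(alive,v0) N2.N2=(alive,v0) N2.N3=(alive,v0) | N0.N0=(alive,v0) N0.N1=(alive,v0) N0.N2=(alive,v0) N0.N3=(alive,v0)
Op 2: N0 marks N1=alive -> (alive,v1)
Op 3: gossip N2<->N3 -> N2.N0=(alive,v0) N2.N1=(alive,v0) N2.N2=(alive,v0) N2.N3=(alive,v0) | N3.N0=(alive,v0) N3.N1=(alive,v0) N3.N2=(alive,v0) N3.N3=(alive,v0)
Op 4: N3 marks N0=suspect -> (suspect,v1)
Op 5: N2 marks N3=dead -> (dead,v1)
Op 6: N3 marks N0=suspect -> (suspect,v2)
Op 7: gossip N2<->N3 -> N2.N0=(suspect,v2) N2.N1=(alive,v0) N2.N2=(alive,v0) N2.N3=(dead,v1) | N3.N0=(suspect,v2) N3.N1=(alive,v0) N3.N2=(alive,v0) N3.N3=(dead,v1)
Op 8: N0 marks N1=dead -> (dead,v2)
Op 9: gossip N1<->N3 -> N1.N0=(suspect,v2) N1.N1=(alive,v0) N1.N2=(alive,v0) N1.N3=(dead,v1) | N3.N0=(suspect,v2) N3.N1=(alive,v0) N3.N2=(alive,v0) N3.N3=(dead,v1)
Op 10: N2 marks N2=alive -> (alive,v1)

Answer: N0=alive,0 N1=dead,2 N2=alive,0 N3=alive,0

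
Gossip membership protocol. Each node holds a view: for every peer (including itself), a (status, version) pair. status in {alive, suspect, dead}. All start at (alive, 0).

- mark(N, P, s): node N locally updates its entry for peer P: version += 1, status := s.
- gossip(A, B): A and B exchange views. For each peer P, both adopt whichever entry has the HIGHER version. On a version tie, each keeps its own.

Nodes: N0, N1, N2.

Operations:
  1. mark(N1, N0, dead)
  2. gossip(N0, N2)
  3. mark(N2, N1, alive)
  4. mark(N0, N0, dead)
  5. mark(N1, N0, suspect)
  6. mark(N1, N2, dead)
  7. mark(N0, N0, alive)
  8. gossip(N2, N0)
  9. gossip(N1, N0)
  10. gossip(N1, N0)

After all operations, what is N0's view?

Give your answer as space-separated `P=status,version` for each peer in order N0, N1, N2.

Op 1: N1 marks N0=dead -> (dead,v1)
Op 2: gossip N0<->N2 -> N0.N0=(alive,v0) N0.N1=(alive,v0) N0.N2=(alive,v0) | N2.N0=(alive,v0) N2.N1=(alive,v0) N2.N2=(alive,v0)
Op 3: N2 marks N1=alive -> (alive,v1)
Op 4: N0 marks N0=dead -> (dead,v1)
Op 5: N1 marks N0=suspect -> (suspect,v2)
Op 6: N1 marks N2=dead -> (dead,v1)
Op 7: N0 marks N0=alive -> (alive,v2)
Op 8: gossip N2<->N0 -> N2.N0=(alive,v2) N2.N1=(alive,v1) N2.N2=(alive,v0) | N0.N0=(alive,v2) N0.N1=(alive,v1) N0.N2=(alive,v0)
Op 9: gossip N1<->N0 -> N1.N0=(suspect,v2) N1.N1=(alive,v1) N1.N2=(dead,v1) | N0.N0=(alive,v2) N0.N1=(alive,v1) N0.N2=(dead,v1)
Op 10: gossip N1<->N0 -> N1.N0=(suspect,v2) N1.N1=(alive,v1) N1.N2=(dead,v1) | N0.N0=(alive,v2) N0.N1=(alive,v1) N0.N2=(dead,v1)

Answer: N0=alive,2 N1=alive,1 N2=dead,1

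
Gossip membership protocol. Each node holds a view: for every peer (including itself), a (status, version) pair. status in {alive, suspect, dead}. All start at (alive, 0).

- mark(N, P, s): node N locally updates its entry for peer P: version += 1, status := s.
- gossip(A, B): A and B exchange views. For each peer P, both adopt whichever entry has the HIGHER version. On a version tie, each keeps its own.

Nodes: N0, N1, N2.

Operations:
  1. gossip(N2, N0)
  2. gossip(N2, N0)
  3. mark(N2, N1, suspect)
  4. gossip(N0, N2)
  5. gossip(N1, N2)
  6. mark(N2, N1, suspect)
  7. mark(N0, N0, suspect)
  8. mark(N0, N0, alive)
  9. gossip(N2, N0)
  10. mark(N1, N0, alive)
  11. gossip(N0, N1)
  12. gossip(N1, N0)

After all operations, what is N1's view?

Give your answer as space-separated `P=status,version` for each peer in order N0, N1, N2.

Op 1: gossip N2<->N0 -> N2.N0=(alive,v0) N2.N1=(alive,v0) N2.N2=(alive,v0) | N0.N0=(alive,v0) N0.N1=(alive,v0) N0.N2=(alive,v0)
Op 2: gossip N2<->N0 -> N2.N0=(alive,v0) N2.N1=(alive,v0) N2.N2=(alive,v0) | N0.N0=(alive,v0) N0.N1=(alive,v0) N0.N2=(alive,v0)
Op 3: N2 marks N1=suspect -> (suspect,v1)
Op 4: gossip N0<->N2 -> N0.N0=(alive,v0) N0.N1=(suspect,v1) N0.N2=(alive,v0) | N2.N0=(alive,v0) N2.N1=(suspect,v1) N2.N2=(alive,v0)
Op 5: gossip N1<->N2 -> N1.N0=(alive,v0) N1.N1=(suspect,v1) N1.N2=(alive,v0) | N2.N0=(alive,v0) N2.N1=(suspect,v1) N2.N2=(alive,v0)
Op 6: N2 marks N1=suspect -> (suspect,v2)
Op 7: N0 marks N0=suspect -> (suspect,v1)
Op 8: N0 marks N0=alive -> (alive,v2)
Op 9: gossip N2<->N0 -> N2.N0=(alive,v2) N2.N1=(suspect,v2) N2.N2=(alive,v0) | N0.N0=(alive,v2) N0.N1=(suspect,v2) N0.N2=(alive,v0)
Op 10: N1 marks N0=alive -> (alive,v1)
Op 11: gossip N0<->N1 -> N0.N0=(alive,v2) N0.N1=(suspect,v2) N0.N2=(alive,v0) | N1.N0=(alive,v2) N1.N1=(suspect,v2) N1.N2=(alive,v0)
Op 12: gossip N1<->N0 -> N1.N0=(alive,v2) N1.N1=(suspect,v2) N1.N2=(alive,v0) | N0.N0=(alive,v2) N0.N1=(suspect,v2) N0.N2=(alive,v0)

Answer: N0=alive,2 N1=suspect,2 N2=alive,0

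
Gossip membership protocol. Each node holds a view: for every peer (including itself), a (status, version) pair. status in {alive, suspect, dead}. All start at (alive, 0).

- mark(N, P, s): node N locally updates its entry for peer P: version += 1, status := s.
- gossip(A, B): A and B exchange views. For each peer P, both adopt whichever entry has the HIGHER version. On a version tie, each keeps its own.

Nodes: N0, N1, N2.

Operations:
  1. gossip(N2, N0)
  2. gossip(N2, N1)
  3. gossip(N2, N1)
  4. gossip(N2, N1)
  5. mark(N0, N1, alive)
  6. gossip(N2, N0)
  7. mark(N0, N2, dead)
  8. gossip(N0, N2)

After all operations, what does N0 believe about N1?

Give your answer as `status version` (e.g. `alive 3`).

Answer: alive 1

Derivation:
Op 1: gossip N2<->N0 -> N2.N0=(alive,v0) N2.N1=(alive,v0) N2.N2=(alive,v0) | N0.N0=(alive,v0) N0.N1=(alive,v0) N0.N2=(alive,v0)
Op 2: gossip N2<->N1 -> N2.N0=(alive,v0) N2.N1=(alive,v0) N2.N2=(alive,v0) | N1.N0=(alive,v0) N1.N1=(alive,v0) N1.N2=(alive,v0)
Op 3: gossip N2<->N1 -> N2.N0=(alive,v0) N2.N1=(alive,v0) N2.N2=(alive,v0) | N1.N0=(alive,v0) N1.N1=(alive,v0) N1.N2=(alive,v0)
Op 4: gossip N2<->N1 -> N2.N0=(alive,v0) N2.N1=(alive,v0) N2.N2=(alive,v0) | N1.N0=(alive,v0) N1.N1=(alive,v0) N1.N2=(alive,v0)
Op 5: N0 marks N1=alive -> (alive,v1)
Op 6: gossip N2<->N0 -> N2.N0=(alive,v0) N2.N1=(alive,v1) N2.N2=(alive,v0) | N0.N0=(alive,v0) N0.N1=(alive,v1) N0.N2=(alive,v0)
Op 7: N0 marks N2=dead -> (dead,v1)
Op 8: gossip N0<->N2 -> N0.N0=(alive,v0) N0.N1=(alive,v1) N0.N2=(dead,v1) | N2.N0=(alive,v0) N2.N1=(alive,v1) N2.N2=(dead,v1)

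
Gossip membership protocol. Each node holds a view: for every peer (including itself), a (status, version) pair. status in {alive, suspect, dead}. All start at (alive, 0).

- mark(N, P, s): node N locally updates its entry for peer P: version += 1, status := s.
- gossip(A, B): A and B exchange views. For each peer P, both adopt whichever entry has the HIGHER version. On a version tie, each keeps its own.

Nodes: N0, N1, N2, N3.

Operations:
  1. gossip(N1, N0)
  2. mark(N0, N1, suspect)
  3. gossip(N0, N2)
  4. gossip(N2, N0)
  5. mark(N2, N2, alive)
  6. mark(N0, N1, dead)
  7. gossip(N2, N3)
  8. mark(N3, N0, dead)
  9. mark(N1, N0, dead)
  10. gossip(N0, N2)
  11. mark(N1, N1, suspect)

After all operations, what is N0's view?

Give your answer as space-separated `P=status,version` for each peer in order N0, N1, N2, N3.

Answer: N0=alive,0 N1=dead,2 N2=alive,1 N3=alive,0

Derivation:
Op 1: gossip N1<->N0 -> N1.N0=(alive,v0) N1.N1=(alive,v0) N1.N2=(alive,v0) N1.N3=(alive,v0) | N0.N0=(alive,v0) N0.N1=(alive,v0) N0.N2=(alive,v0) N0.N3=(alive,v0)
Op 2: N0 marks N1=suspect -> (suspect,v1)
Op 3: gossip N0<->N2 -> N0.N0=(alive,v0) N0.N1=(suspect,v1) N0.N2=(alive,v0) N0.N3=(alive,v0) | N2.N0=(alive,v0) N2.N1=(suspect,v1) N2.N2=(alive,v0) N2.N3=(alive,v0)
Op 4: gossip N2<->N0 -> N2.N0=(alive,v0) N2.N1=(suspect,v1) N2.N2=(alive,v0) N2.N3=(alive,v0) | N0.N0=(alive,v0) N0.N1=(suspect,v1) N0.N2=(alive,v0) N0.N3=(alive,v0)
Op 5: N2 marks N2=alive -> (alive,v1)
Op 6: N0 marks N1=dead -> (dead,v2)
Op 7: gossip N2<->N3 -> N2.N0=(alive,v0) N2.N1=(suspect,v1) N2.N2=(alive,v1) N2.N3=(alive,v0) | N3.N0=(alive,v0) N3.N1=(suspect,v1) N3.N2=(alive,v1) N3.N3=(alive,v0)
Op 8: N3 marks N0=dead -> (dead,v1)
Op 9: N1 marks N0=dead -> (dead,v1)
Op 10: gossip N0<->N2 -> N0.N0=(alive,v0) N0.N1=(dead,v2) N0.N2=(alive,v1) N0.N3=(alive,v0) | N2.N0=(alive,v0) N2.N1=(dead,v2) N2.N2=(alive,v1) N2.N3=(alive,v0)
Op 11: N1 marks N1=suspect -> (suspect,v1)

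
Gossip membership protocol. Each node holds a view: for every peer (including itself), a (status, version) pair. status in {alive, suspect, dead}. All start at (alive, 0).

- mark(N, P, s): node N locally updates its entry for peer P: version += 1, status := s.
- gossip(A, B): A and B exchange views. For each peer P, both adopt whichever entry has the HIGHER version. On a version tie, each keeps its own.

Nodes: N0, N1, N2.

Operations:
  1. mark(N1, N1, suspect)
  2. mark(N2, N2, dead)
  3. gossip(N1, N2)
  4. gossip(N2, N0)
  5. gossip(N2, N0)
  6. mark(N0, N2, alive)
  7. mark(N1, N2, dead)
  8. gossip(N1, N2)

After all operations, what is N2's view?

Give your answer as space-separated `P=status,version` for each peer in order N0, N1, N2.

Op 1: N1 marks N1=suspect -> (suspect,v1)
Op 2: N2 marks N2=dead -> (dead,v1)
Op 3: gossip N1<->N2 -> N1.N0=(alive,v0) N1.N1=(suspect,v1) N1.N2=(dead,v1) | N2.N0=(alive,v0) N2.N1=(suspect,v1) N2.N2=(dead,v1)
Op 4: gossip N2<->N0 -> N2.N0=(alive,v0) N2.N1=(suspect,v1) N2.N2=(dead,v1) | N0.N0=(alive,v0) N0.N1=(suspect,v1) N0.N2=(dead,v1)
Op 5: gossip N2<->N0 -> N2.N0=(alive,v0) N2.N1=(suspect,v1) N2.N2=(dead,v1) | N0.N0=(alive,v0) N0.N1=(suspect,v1) N0.N2=(dead,v1)
Op 6: N0 marks N2=alive -> (alive,v2)
Op 7: N1 marks N2=dead -> (dead,v2)
Op 8: gossip N1<->N2 -> N1.N0=(alive,v0) N1.N1=(suspect,v1) N1.N2=(dead,v2) | N2.N0=(alive,v0) N2.N1=(suspect,v1) N2.N2=(dead,v2)

Answer: N0=alive,0 N1=suspect,1 N2=dead,2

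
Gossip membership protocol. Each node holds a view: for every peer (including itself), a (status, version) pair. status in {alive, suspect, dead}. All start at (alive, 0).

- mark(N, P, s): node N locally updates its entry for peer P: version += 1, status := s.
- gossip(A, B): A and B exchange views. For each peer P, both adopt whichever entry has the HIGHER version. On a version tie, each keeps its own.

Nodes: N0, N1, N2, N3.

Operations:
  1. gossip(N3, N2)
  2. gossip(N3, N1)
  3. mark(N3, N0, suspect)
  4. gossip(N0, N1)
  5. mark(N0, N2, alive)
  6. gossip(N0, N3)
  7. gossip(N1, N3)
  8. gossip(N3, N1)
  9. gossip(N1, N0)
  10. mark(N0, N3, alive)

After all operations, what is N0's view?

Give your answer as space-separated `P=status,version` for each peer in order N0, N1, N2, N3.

Op 1: gossip N3<->N2 -> N3.N0=(alive,v0) N3.N1=(alive,v0) N3.N2=(alive,v0) N3.N3=(alive,v0) | N2.N0=(alive,v0) N2.N1=(alive,v0) N2.N2=(alive,v0) N2.N3=(alive,v0)
Op 2: gossip N3<->N1 -> N3.N0=(alive,v0) N3.N1=(alive,v0) N3.N2=(alive,v0) N3.N3=(alive,v0) | N1.N0=(alive,v0) N1.N1=(alive,v0) N1.N2=(alive,v0) N1.N3=(alive,v0)
Op 3: N3 marks N0=suspect -> (suspect,v1)
Op 4: gossip N0<->N1 -> N0.N0=(alive,v0) N0.N1=(alive,v0) N0.N2=(alive,v0) N0.N3=(alive,v0) | N1.N0=(alive,v0) N1.N1=(alive,v0) N1.N2=(alive,v0) N1.N3=(alive,v0)
Op 5: N0 marks N2=alive -> (alive,v1)
Op 6: gossip N0<->N3 -> N0.N0=(suspect,v1) N0.N1=(alive,v0) N0.N2=(alive,v1) N0.N3=(alive,v0) | N3.N0=(suspect,v1) N3.N1=(alive,v0) N3.N2=(alive,v1) N3.N3=(alive,v0)
Op 7: gossip N1<->N3 -> N1.N0=(suspect,v1) N1.N1=(alive,v0) N1.N2=(alive,v1) N1.N3=(alive,v0) | N3.N0=(suspect,v1) N3.N1=(alive,v0) N3.N2=(alive,v1) N3.N3=(alive,v0)
Op 8: gossip N3<->N1 -> N3.N0=(suspect,v1) N3.N1=(alive,v0) N3.N2=(alive,v1) N3.N3=(alive,v0) | N1.N0=(suspect,v1) N1.N1=(alive,v0) N1.N2=(alive,v1) N1.N3=(alive,v0)
Op 9: gossip N1<->N0 -> N1.N0=(suspect,v1) N1.N1=(alive,v0) N1.N2=(alive,v1) N1.N3=(alive,v0) | N0.N0=(suspect,v1) N0.N1=(alive,v0) N0.N2=(alive,v1) N0.N3=(alive,v0)
Op 10: N0 marks N3=alive -> (alive,v1)

Answer: N0=suspect,1 N1=alive,0 N2=alive,1 N3=alive,1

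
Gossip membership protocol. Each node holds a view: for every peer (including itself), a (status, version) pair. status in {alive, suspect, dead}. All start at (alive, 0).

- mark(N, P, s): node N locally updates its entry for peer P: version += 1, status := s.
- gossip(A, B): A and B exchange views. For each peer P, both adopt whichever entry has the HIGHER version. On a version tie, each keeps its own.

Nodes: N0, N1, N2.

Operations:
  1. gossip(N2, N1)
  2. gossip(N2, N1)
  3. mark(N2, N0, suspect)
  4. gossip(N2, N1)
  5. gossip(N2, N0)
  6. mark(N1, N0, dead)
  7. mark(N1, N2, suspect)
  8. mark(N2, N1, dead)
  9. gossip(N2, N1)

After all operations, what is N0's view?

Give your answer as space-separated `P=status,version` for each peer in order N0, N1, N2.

Op 1: gossip N2<->N1 -> N2.N0=(alive,v0) N2.N1=(alive,v0) N2.N2=(alive,v0) | N1.N0=(alive,v0) N1.N1=(alive,v0) N1.N2=(alive,v0)
Op 2: gossip N2<->N1 -> N2.N0=(alive,v0) N2.N1=(alive,v0) N2.N2=(alive,v0) | N1.N0=(alive,v0) N1.N1=(alive,v0) N1.N2=(alive,v0)
Op 3: N2 marks N0=suspect -> (suspect,v1)
Op 4: gossip N2<->N1 -> N2.N0=(suspect,v1) N2.N1=(alive,v0) N2.N2=(alive,v0) | N1.N0=(suspect,v1) N1.N1=(alive,v0) N1.N2=(alive,v0)
Op 5: gossip N2<->N0 -> N2.N0=(suspect,v1) N2.N1=(alive,v0) N2.N2=(alive,v0) | N0.N0=(suspect,v1) N0.N1=(alive,v0) N0.N2=(alive,v0)
Op 6: N1 marks N0=dead -> (dead,v2)
Op 7: N1 marks N2=suspect -> (suspect,v1)
Op 8: N2 marks N1=dead -> (dead,v1)
Op 9: gossip N2<->N1 -> N2.N0=(dead,v2) N2.N1=(dead,v1) N2.N2=(suspect,v1) | N1.N0=(dead,v2) N1.N1=(dead,v1) N1.N2=(suspect,v1)

Answer: N0=suspect,1 N1=alive,0 N2=alive,0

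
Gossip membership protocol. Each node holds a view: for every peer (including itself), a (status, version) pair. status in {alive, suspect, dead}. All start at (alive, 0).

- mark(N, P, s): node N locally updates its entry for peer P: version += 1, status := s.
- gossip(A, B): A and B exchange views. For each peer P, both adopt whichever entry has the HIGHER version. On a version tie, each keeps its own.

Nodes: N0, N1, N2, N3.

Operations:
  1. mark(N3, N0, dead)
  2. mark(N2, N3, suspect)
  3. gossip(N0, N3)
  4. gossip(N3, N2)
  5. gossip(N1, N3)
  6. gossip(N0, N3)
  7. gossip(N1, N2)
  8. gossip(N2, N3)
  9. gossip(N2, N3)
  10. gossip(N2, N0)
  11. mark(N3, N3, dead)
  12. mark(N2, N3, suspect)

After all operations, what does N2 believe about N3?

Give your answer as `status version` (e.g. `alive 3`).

Op 1: N3 marks N0=dead -> (dead,v1)
Op 2: N2 marks N3=suspect -> (suspect,v1)
Op 3: gossip N0<->N3 -> N0.N0=(dead,v1) N0.N1=(alive,v0) N0.N2=(alive,v0) N0.N3=(alive,v0) | N3.N0=(dead,v1) N3.N1=(alive,v0) N3.N2=(alive,v0) N3.N3=(alive,v0)
Op 4: gossip N3<->N2 -> N3.N0=(dead,v1) N3.N1=(alive,v0) N3.N2=(alive,v0) N3.N3=(suspect,v1) | N2.N0=(dead,v1) N2.N1=(alive,v0) N2.N2=(alive,v0) N2.N3=(suspect,v1)
Op 5: gossip N1<->N3 -> N1.N0=(dead,v1) N1.N1=(alive,v0) N1.N2=(alive,v0) N1.N3=(suspect,v1) | N3.N0=(dead,v1) N3.N1=(alive,v0) N3.N2=(alive,v0) N3.N3=(suspect,v1)
Op 6: gossip N0<->N3 -> N0.N0=(dead,v1) N0.N1=(alive,v0) N0.N2=(alive,v0) N0.N3=(suspect,v1) | N3.N0=(dead,v1) N3.N1=(alive,v0) N3.N2=(alive,v0) N3.N3=(suspect,v1)
Op 7: gossip N1<->N2 -> N1.N0=(dead,v1) N1.N1=(alive,v0) N1.N2=(alive,v0) N1.N3=(suspect,v1) | N2.N0=(dead,v1) N2.N1=(alive,v0) N2.N2=(alive,v0) N2.N3=(suspect,v1)
Op 8: gossip N2<->N3 -> N2.N0=(dead,v1) N2.N1=(alive,v0) N2.N2=(alive,v0) N2.N3=(suspect,v1) | N3.N0=(dead,v1) N3.N1=(alive,v0) N3.N2=(alive,v0) N3.N3=(suspect,v1)
Op 9: gossip N2<->N3 -> N2.N0=(dead,v1) N2.N1=(alive,v0) N2.N2=(alive,v0) N2.N3=(suspect,v1) | N3.N0=(dead,v1) N3.N1=(alive,v0) N3.N2=(alive,v0) N3.N3=(suspect,v1)
Op 10: gossip N2<->N0 -> N2.N0=(dead,v1) N2.N1=(alive,v0) N2.N2=(alive,v0) N2.N3=(suspect,v1) | N0.N0=(dead,v1) N0.N1=(alive,v0) N0.N2=(alive,v0) N0.N3=(suspect,v1)
Op 11: N3 marks N3=dead -> (dead,v2)
Op 12: N2 marks N3=suspect -> (suspect,v2)

Answer: suspect 2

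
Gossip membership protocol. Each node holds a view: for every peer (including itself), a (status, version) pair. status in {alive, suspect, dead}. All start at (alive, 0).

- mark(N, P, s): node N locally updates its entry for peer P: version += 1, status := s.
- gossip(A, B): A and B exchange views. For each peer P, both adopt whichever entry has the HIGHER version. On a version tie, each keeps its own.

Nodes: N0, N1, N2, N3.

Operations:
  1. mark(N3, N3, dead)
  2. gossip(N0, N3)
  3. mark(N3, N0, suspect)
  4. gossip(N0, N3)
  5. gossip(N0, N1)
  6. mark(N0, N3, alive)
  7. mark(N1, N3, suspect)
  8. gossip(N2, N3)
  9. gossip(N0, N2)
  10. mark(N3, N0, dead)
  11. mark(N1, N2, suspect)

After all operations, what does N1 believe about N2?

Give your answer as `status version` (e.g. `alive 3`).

Answer: suspect 1

Derivation:
Op 1: N3 marks N3=dead -> (dead,v1)
Op 2: gossip N0<->N3 -> N0.N0=(alive,v0) N0.N1=(alive,v0) N0.N2=(alive,v0) N0.N3=(dead,v1) | N3.N0=(alive,v0) N3.N1=(alive,v0) N3.N2=(alive,v0) N3.N3=(dead,v1)
Op 3: N3 marks N0=suspect -> (suspect,v1)
Op 4: gossip N0<->N3 -> N0.N0=(suspect,v1) N0.N1=(alive,v0) N0.N2=(alive,v0) N0.N3=(dead,v1) | N3.N0=(suspect,v1) N3.N1=(alive,v0) N3.N2=(alive,v0) N3.N3=(dead,v1)
Op 5: gossip N0<->N1 -> N0.N0=(suspect,v1) N0.N1=(alive,v0) N0.N2=(alive,v0) N0.N3=(dead,v1) | N1.N0=(suspect,v1) N1.N1=(alive,v0) N1.N2=(alive,v0) N1.N3=(dead,v1)
Op 6: N0 marks N3=alive -> (alive,v2)
Op 7: N1 marks N3=suspect -> (suspect,v2)
Op 8: gossip N2<->N3 -> N2.N0=(suspect,v1) N2.N1=(alive,v0) N2.N2=(alive,v0) N2.N3=(dead,v1) | N3.N0=(suspect,v1) N3.N1=(alive,v0) N3.N2=(alive,v0) N3.N3=(dead,v1)
Op 9: gossip N0<->N2 -> N0.N0=(suspect,v1) N0.N1=(alive,v0) N0.N2=(alive,v0) N0.N3=(alive,v2) | N2.N0=(suspect,v1) N2.N1=(alive,v0) N2.N2=(alive,v0) N2.N3=(alive,v2)
Op 10: N3 marks N0=dead -> (dead,v2)
Op 11: N1 marks N2=suspect -> (suspect,v1)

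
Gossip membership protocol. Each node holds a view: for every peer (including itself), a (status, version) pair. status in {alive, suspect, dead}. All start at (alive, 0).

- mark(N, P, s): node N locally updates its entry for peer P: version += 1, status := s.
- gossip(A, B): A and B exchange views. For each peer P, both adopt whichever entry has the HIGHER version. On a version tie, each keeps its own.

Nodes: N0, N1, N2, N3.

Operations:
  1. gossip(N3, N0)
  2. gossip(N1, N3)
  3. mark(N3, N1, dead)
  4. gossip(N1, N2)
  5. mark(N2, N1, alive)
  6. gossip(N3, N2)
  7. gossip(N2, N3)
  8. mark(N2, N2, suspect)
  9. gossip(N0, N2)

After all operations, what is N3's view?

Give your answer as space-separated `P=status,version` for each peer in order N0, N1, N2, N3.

Answer: N0=alive,0 N1=dead,1 N2=alive,0 N3=alive,0

Derivation:
Op 1: gossip N3<->N0 -> N3.N0=(alive,v0) N3.N1=(alive,v0) N3.N2=(alive,v0) N3.N3=(alive,v0) | N0.N0=(alive,v0) N0.N1=(alive,v0) N0.N2=(alive,v0) N0.N3=(alive,v0)
Op 2: gossip N1<->N3 -> N1.N0=(alive,v0) N1.N1=(alive,v0) N1.N2=(alive,v0) N1.N3=(alive,v0) | N3.N0=(alive,v0) N3.N1=(alive,v0) N3.N2=(alive,v0) N3.N3=(alive,v0)
Op 3: N3 marks N1=dead -> (dead,v1)
Op 4: gossip N1<->N2 -> N1.N0=(alive,v0) N1.N1=(alive,v0) N1.N2=(alive,v0) N1.N3=(alive,v0) | N2.N0=(alive,v0) N2.N1=(alive,v0) N2.N2=(alive,v0) N2.N3=(alive,v0)
Op 5: N2 marks N1=alive -> (alive,v1)
Op 6: gossip N3<->N2 -> N3.N0=(alive,v0) N3.N1=(dead,v1) N3.N2=(alive,v0) N3.N3=(alive,v0) | N2.N0=(alive,v0) N2.N1=(alive,v1) N2.N2=(alive,v0) N2.N3=(alive,v0)
Op 7: gossip N2<->N3 -> N2.N0=(alive,v0) N2.N1=(alive,v1) N2.N2=(alive,v0) N2.N3=(alive,v0) | N3.N0=(alive,v0) N3.N1=(dead,v1) N3.N2=(alive,v0) N3.N3=(alive,v0)
Op 8: N2 marks N2=suspect -> (suspect,v1)
Op 9: gossip N0<->N2 -> N0.N0=(alive,v0) N0.N1=(alive,v1) N0.N2=(suspect,v1) N0.N3=(alive,v0) | N2.N0=(alive,v0) N2.N1=(alive,v1) N2.N2=(suspect,v1) N2.N3=(alive,v0)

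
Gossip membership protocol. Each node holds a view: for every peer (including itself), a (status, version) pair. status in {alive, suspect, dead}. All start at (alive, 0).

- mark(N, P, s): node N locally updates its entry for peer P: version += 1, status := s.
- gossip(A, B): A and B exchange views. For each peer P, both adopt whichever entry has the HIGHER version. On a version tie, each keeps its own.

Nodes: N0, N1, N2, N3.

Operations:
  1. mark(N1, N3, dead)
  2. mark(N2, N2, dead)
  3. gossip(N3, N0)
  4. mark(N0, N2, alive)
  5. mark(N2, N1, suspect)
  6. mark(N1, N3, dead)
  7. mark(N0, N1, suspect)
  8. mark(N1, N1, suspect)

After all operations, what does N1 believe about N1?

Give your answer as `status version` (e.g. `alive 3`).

Op 1: N1 marks N3=dead -> (dead,v1)
Op 2: N2 marks N2=dead -> (dead,v1)
Op 3: gossip N3<->N0 -> N3.N0=(alive,v0) N3.N1=(alive,v0) N3.N2=(alive,v0) N3.N3=(alive,v0) | N0.N0=(alive,v0) N0.N1=(alive,v0) N0.N2=(alive,v0) N0.N3=(alive,v0)
Op 4: N0 marks N2=alive -> (alive,v1)
Op 5: N2 marks N1=suspect -> (suspect,v1)
Op 6: N1 marks N3=dead -> (dead,v2)
Op 7: N0 marks N1=suspect -> (suspect,v1)
Op 8: N1 marks N1=suspect -> (suspect,v1)

Answer: suspect 1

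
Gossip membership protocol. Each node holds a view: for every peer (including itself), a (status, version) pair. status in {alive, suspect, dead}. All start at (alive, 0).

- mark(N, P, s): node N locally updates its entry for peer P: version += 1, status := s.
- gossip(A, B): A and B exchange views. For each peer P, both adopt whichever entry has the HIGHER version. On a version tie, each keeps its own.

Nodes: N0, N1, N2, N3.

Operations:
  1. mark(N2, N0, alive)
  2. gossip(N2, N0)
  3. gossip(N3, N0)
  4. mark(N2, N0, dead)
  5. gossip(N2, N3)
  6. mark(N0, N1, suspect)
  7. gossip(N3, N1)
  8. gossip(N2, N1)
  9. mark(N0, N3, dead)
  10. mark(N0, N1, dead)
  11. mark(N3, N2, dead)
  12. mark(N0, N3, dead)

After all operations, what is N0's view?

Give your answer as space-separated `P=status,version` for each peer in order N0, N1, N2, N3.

Op 1: N2 marks N0=alive -> (alive,v1)
Op 2: gossip N2<->N0 -> N2.N0=(alive,v1) N2.N1=(alive,v0) N2.N2=(alive,v0) N2.N3=(alive,v0) | N0.N0=(alive,v1) N0.N1=(alive,v0) N0.N2=(alive,v0) N0.N3=(alive,v0)
Op 3: gossip N3<->N0 -> N3.N0=(alive,v1) N3.N1=(alive,v0) N3.N2=(alive,v0) N3.N3=(alive,v0) | N0.N0=(alive,v1) N0.N1=(alive,v0) N0.N2=(alive,v0) N0.N3=(alive,v0)
Op 4: N2 marks N0=dead -> (dead,v2)
Op 5: gossip N2<->N3 -> N2.N0=(dead,v2) N2.N1=(alive,v0) N2.N2=(alive,v0) N2.N3=(alive,v0) | N3.N0=(dead,v2) N3.N1=(alive,v0) N3.N2=(alive,v0) N3.N3=(alive,v0)
Op 6: N0 marks N1=suspect -> (suspect,v1)
Op 7: gossip N3<->N1 -> N3.N0=(dead,v2) N3.N1=(alive,v0) N3.N2=(alive,v0) N3.N3=(alive,v0) | N1.N0=(dead,v2) N1.N1=(alive,v0) N1.N2=(alive,v0) N1.N3=(alive,v0)
Op 8: gossip N2<->N1 -> N2.N0=(dead,v2) N2.N1=(alive,v0) N2.N2=(alive,v0) N2.N3=(alive,v0) | N1.N0=(dead,v2) N1.N1=(alive,v0) N1.N2=(alive,v0) N1.N3=(alive,v0)
Op 9: N0 marks N3=dead -> (dead,v1)
Op 10: N0 marks N1=dead -> (dead,v2)
Op 11: N3 marks N2=dead -> (dead,v1)
Op 12: N0 marks N3=dead -> (dead,v2)

Answer: N0=alive,1 N1=dead,2 N2=alive,0 N3=dead,2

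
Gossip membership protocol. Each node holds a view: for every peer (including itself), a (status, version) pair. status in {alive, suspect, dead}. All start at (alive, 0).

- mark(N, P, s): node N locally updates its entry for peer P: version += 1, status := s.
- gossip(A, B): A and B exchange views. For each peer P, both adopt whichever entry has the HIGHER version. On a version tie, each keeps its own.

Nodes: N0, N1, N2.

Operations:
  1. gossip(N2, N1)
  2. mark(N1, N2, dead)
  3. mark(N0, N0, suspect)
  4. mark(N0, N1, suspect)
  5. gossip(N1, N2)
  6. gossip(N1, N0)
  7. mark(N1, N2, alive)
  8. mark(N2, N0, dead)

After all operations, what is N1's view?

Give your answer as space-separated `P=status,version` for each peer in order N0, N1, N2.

Answer: N0=suspect,1 N1=suspect,1 N2=alive,2

Derivation:
Op 1: gossip N2<->N1 -> N2.N0=(alive,v0) N2.N1=(alive,v0) N2.N2=(alive,v0) | N1.N0=(alive,v0) N1.N1=(alive,v0) N1.N2=(alive,v0)
Op 2: N1 marks N2=dead -> (dead,v1)
Op 3: N0 marks N0=suspect -> (suspect,v1)
Op 4: N0 marks N1=suspect -> (suspect,v1)
Op 5: gossip N1<->N2 -> N1.N0=(alive,v0) N1.N1=(alive,v0) N1.N2=(dead,v1) | N2.N0=(alive,v0) N2.N1=(alive,v0) N2.N2=(dead,v1)
Op 6: gossip N1<->N0 -> N1.N0=(suspect,v1) N1.N1=(suspect,v1) N1.N2=(dead,v1) | N0.N0=(suspect,v1) N0.N1=(suspect,v1) N0.N2=(dead,v1)
Op 7: N1 marks N2=alive -> (alive,v2)
Op 8: N2 marks N0=dead -> (dead,v1)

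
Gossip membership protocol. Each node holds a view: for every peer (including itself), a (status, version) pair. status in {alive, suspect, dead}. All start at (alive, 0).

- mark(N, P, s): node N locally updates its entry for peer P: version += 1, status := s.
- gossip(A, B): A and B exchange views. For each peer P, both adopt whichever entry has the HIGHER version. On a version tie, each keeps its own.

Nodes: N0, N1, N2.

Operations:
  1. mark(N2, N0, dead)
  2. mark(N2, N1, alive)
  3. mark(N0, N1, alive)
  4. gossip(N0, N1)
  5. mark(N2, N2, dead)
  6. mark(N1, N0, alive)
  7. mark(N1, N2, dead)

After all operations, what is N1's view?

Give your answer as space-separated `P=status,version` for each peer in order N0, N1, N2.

Op 1: N2 marks N0=dead -> (dead,v1)
Op 2: N2 marks N1=alive -> (alive,v1)
Op 3: N0 marks N1=alive -> (alive,v1)
Op 4: gossip N0<->N1 -> N0.N0=(alive,v0) N0.N1=(alive,v1) N0.N2=(alive,v0) | N1.N0=(alive,v0) N1.N1=(alive,v1) N1.N2=(alive,v0)
Op 5: N2 marks N2=dead -> (dead,v1)
Op 6: N1 marks N0=alive -> (alive,v1)
Op 7: N1 marks N2=dead -> (dead,v1)

Answer: N0=alive,1 N1=alive,1 N2=dead,1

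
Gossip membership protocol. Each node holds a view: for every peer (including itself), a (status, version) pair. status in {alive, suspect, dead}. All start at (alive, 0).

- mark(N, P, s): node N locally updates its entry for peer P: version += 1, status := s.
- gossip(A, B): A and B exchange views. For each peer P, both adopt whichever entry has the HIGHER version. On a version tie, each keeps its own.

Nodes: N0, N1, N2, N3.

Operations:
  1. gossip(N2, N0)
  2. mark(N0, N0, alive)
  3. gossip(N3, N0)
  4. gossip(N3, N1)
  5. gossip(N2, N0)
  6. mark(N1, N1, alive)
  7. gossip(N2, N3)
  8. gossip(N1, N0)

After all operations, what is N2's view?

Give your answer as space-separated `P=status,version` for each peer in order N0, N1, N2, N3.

Op 1: gossip N2<->N0 -> N2.N0=(alive,v0) N2.N1=(alive,v0) N2.N2=(alive,v0) N2.N3=(alive,v0) | N0.N0=(alive,v0) N0.N1=(alive,v0) N0.N2=(alive,v0) N0.N3=(alive,v0)
Op 2: N0 marks N0=alive -> (alive,v1)
Op 3: gossip N3<->N0 -> N3.N0=(alive,v1) N3.N1=(alive,v0) N3.N2=(alive,v0) N3.N3=(alive,v0) | N0.N0=(alive,v1) N0.N1=(alive,v0) N0.N2=(alive,v0) N0.N3=(alive,v0)
Op 4: gossip N3<->N1 -> N3.N0=(alive,v1) N3.N1=(alive,v0) N3.N2=(alive,v0) N3.N3=(alive,v0) | N1.N0=(alive,v1) N1.N1=(alive,v0) N1.N2=(alive,v0) N1.N3=(alive,v0)
Op 5: gossip N2<->N0 -> N2.N0=(alive,v1) N2.N1=(alive,v0) N2.N2=(alive,v0) N2.N3=(alive,v0) | N0.N0=(alive,v1) N0.N1=(alive,v0) N0.N2=(alive,v0) N0.N3=(alive,v0)
Op 6: N1 marks N1=alive -> (alive,v1)
Op 7: gossip N2<->N3 -> N2.N0=(alive,v1) N2.N1=(alive,v0) N2.N2=(alive,v0) N2.N3=(alive,v0) | N3.N0=(alive,v1) N3.N1=(alive,v0) N3.N2=(alive,v0) N3.N3=(alive,v0)
Op 8: gossip N1<->N0 -> N1.N0=(alive,v1) N1.N1=(alive,v1) N1.N2=(alive,v0) N1.N3=(alive,v0) | N0.N0=(alive,v1) N0.N1=(alive,v1) N0.N2=(alive,v0) N0.N3=(alive,v0)

Answer: N0=alive,1 N1=alive,0 N2=alive,0 N3=alive,0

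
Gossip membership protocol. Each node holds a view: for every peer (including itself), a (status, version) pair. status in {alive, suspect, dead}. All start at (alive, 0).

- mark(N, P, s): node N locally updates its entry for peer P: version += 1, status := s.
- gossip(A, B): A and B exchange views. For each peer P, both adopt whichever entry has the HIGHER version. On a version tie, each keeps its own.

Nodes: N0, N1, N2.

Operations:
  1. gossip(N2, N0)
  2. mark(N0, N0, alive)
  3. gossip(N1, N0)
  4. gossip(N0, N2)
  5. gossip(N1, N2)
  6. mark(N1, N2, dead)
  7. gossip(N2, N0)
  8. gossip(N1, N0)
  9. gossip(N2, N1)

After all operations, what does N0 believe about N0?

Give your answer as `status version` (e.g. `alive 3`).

Op 1: gossip N2<->N0 -> N2.N0=(alive,v0) N2.N1=(alive,v0) N2.N2=(alive,v0) | N0.N0=(alive,v0) N0.N1=(alive,v0) N0.N2=(alive,v0)
Op 2: N0 marks N0=alive -> (alive,v1)
Op 3: gossip N1<->N0 -> N1.N0=(alive,v1) N1.N1=(alive,v0) N1.N2=(alive,v0) | N0.N0=(alive,v1) N0.N1=(alive,v0) N0.N2=(alive,v0)
Op 4: gossip N0<->N2 -> N0.N0=(alive,v1) N0.N1=(alive,v0) N0.N2=(alive,v0) | N2.N0=(alive,v1) N2.N1=(alive,v0) N2.N2=(alive,v0)
Op 5: gossip N1<->N2 -> N1.N0=(alive,v1) N1.N1=(alive,v0) N1.N2=(alive,v0) | N2.N0=(alive,v1) N2.N1=(alive,v0) N2.N2=(alive,v0)
Op 6: N1 marks N2=dead -> (dead,v1)
Op 7: gossip N2<->N0 -> N2.N0=(alive,v1) N2.N1=(alive,v0) N2.N2=(alive,v0) | N0.N0=(alive,v1) N0.N1=(alive,v0) N0.N2=(alive,v0)
Op 8: gossip N1<->N0 -> N1.N0=(alive,v1) N1.N1=(alive,v0) N1.N2=(dead,v1) | N0.N0=(alive,v1) N0.N1=(alive,v0) N0.N2=(dead,v1)
Op 9: gossip N2<->N1 -> N2.N0=(alive,v1) N2.N1=(alive,v0) N2.N2=(dead,v1) | N1.N0=(alive,v1) N1.N1=(alive,v0) N1.N2=(dead,v1)

Answer: alive 1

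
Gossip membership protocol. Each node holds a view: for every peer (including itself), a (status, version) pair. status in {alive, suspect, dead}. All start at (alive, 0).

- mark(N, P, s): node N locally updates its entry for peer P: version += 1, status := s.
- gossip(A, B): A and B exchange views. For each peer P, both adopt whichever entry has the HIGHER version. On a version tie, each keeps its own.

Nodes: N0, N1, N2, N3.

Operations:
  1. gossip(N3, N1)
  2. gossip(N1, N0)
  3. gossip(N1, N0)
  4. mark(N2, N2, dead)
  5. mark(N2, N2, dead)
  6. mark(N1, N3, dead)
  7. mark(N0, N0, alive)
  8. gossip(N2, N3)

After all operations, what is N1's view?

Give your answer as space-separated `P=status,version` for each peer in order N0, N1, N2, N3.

Op 1: gossip N3<->N1 -> N3.N0=(alive,v0) N3.N1=(alive,v0) N3.N2=(alive,v0) N3.N3=(alive,v0) | N1.N0=(alive,v0) N1.N1=(alive,v0) N1.N2=(alive,v0) N1.N3=(alive,v0)
Op 2: gossip N1<->N0 -> N1.N0=(alive,v0) N1.N1=(alive,v0) N1.N2=(alive,v0) N1.N3=(alive,v0) | N0.N0=(alive,v0) N0.N1=(alive,v0) N0.N2=(alive,v0) N0.N3=(alive,v0)
Op 3: gossip N1<->N0 -> N1.N0=(alive,v0) N1.N1=(alive,v0) N1.N2=(alive,v0) N1.N3=(alive,v0) | N0.N0=(alive,v0) N0.N1=(alive,v0) N0.N2=(alive,v0) N0.N3=(alive,v0)
Op 4: N2 marks N2=dead -> (dead,v1)
Op 5: N2 marks N2=dead -> (dead,v2)
Op 6: N1 marks N3=dead -> (dead,v1)
Op 7: N0 marks N0=alive -> (alive,v1)
Op 8: gossip N2<->N3 -> N2.N0=(alive,v0) N2.N1=(alive,v0) N2.N2=(dead,v2) N2.N3=(alive,v0) | N3.N0=(alive,v0) N3.N1=(alive,v0) N3.N2=(dead,v2) N3.N3=(alive,v0)

Answer: N0=alive,0 N1=alive,0 N2=alive,0 N3=dead,1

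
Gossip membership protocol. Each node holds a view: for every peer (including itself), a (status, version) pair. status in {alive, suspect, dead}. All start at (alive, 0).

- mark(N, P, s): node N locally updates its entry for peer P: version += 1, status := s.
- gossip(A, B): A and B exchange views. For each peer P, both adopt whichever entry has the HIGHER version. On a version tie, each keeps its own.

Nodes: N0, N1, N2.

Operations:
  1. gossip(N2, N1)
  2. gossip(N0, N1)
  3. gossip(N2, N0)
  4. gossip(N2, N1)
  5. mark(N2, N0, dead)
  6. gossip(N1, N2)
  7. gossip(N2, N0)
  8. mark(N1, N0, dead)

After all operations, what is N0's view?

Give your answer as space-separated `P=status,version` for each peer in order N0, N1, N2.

Op 1: gossip N2<->N1 -> N2.N0=(alive,v0) N2.N1=(alive,v0) N2.N2=(alive,v0) | N1.N0=(alive,v0) N1.N1=(alive,v0) N1.N2=(alive,v0)
Op 2: gossip N0<->N1 -> N0.N0=(alive,v0) N0.N1=(alive,v0) N0.N2=(alive,v0) | N1.N0=(alive,v0) N1.N1=(alive,v0) N1.N2=(alive,v0)
Op 3: gossip N2<->N0 -> N2.N0=(alive,v0) N2.N1=(alive,v0) N2.N2=(alive,v0) | N0.N0=(alive,v0) N0.N1=(alive,v0) N0.N2=(alive,v0)
Op 4: gossip N2<->N1 -> N2.N0=(alive,v0) N2.N1=(alive,v0) N2.N2=(alive,v0) | N1.N0=(alive,v0) N1.N1=(alive,v0) N1.N2=(alive,v0)
Op 5: N2 marks N0=dead -> (dead,v1)
Op 6: gossip N1<->N2 -> N1.N0=(dead,v1) N1.N1=(alive,v0) N1.N2=(alive,v0) | N2.N0=(dead,v1) N2.N1=(alive,v0) N2.N2=(alive,v0)
Op 7: gossip N2<->N0 -> N2.N0=(dead,v1) N2.N1=(alive,v0) N2.N2=(alive,v0) | N0.N0=(dead,v1) N0.N1=(alive,v0) N0.N2=(alive,v0)
Op 8: N1 marks N0=dead -> (dead,v2)

Answer: N0=dead,1 N1=alive,0 N2=alive,0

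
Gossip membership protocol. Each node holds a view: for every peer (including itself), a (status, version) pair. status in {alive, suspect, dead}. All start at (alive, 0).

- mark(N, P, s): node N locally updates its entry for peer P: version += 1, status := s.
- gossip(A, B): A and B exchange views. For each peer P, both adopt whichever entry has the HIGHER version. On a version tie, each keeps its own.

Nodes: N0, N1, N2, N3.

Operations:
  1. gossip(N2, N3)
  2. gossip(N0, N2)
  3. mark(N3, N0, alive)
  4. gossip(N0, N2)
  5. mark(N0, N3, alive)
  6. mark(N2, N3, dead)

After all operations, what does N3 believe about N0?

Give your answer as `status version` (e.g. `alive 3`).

Op 1: gossip N2<->N3 -> N2.N0=(alive,v0) N2.N1=(alive,v0) N2.N2=(alive,v0) N2.N3=(alive,v0) | N3.N0=(alive,v0) N3.N1=(alive,v0) N3.N2=(alive,v0) N3.N3=(alive,v0)
Op 2: gossip N0<->N2 -> N0.N0=(alive,v0) N0.N1=(alive,v0) N0.N2=(alive,v0) N0.N3=(alive,v0) | N2.N0=(alive,v0) N2.N1=(alive,v0) N2.N2=(alive,v0) N2.N3=(alive,v0)
Op 3: N3 marks N0=alive -> (alive,v1)
Op 4: gossip N0<->N2 -> N0.N0=(alive,v0) N0.N1=(alive,v0) N0.N2=(alive,v0) N0.N3=(alive,v0) | N2.N0=(alive,v0) N2.N1=(alive,v0) N2.N2=(alive,v0) N2.N3=(alive,v0)
Op 5: N0 marks N3=alive -> (alive,v1)
Op 6: N2 marks N3=dead -> (dead,v1)

Answer: alive 1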